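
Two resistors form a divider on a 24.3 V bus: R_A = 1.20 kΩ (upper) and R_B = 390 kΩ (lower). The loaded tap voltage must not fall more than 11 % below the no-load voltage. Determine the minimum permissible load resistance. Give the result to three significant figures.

R_L(min) ≈ 9.68 kΩ

Output resistance R_th = R_A‖R_B = (1.20 × 390)/391.2 = 1.196 kΩ.
The fractional drop is R_th/(R_th + R_L); requiring this ≤ 0.110 gives R_L ≥ R_th(1/0.110 − 1) = 1.196 × 8.091 = 9.68 kΩ.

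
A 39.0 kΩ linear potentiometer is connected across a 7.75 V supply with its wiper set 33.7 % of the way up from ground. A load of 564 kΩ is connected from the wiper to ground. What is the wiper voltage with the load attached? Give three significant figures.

V ≈ 2.57 V

The wiper splits the pot into (1−α)R = 25.86 kΩ above and αR = 13.14 kΩ below.
Lower section ‖ load = 12.84 kΩ.
V_wiper = 7.75 × 12.84/(25.86 + 12.84) = 2.57 V.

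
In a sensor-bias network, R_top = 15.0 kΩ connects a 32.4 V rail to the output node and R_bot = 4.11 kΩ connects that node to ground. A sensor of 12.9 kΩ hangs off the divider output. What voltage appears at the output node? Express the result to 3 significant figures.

The load sits in parallel with R_bot: R_bot‖R_L = (4.11 × 12.9) / (4.11 + 12.9) = 3.117 kΩ.
V_out = 32.4 × 3.117 / (15.0 + 3.117) = 32.4 × 3.117/18.12 = 5.57 V.

V_out ≈ 5.57 V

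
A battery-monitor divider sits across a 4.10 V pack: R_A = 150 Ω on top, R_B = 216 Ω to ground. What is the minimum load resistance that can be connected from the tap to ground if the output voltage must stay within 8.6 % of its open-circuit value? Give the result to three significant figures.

Output resistance R_th = R_A‖R_B = (150 × 216)/366.0 = 88.52 Ω.
The fractional drop is R_th/(R_th + R_L); requiring this ≤ 0.0860 gives R_L ≥ R_th(1/0.0860 − 1) = 88.52 × 10.63 = 941 Ω.

R_L(min) ≈ 941 Ω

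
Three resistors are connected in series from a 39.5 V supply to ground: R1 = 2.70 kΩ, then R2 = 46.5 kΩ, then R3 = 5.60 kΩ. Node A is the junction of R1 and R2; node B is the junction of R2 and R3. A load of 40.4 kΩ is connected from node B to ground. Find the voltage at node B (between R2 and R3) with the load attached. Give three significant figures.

At node B, R3 is in parallel with the load: R3‖R_L = 4.918 kΩ.
Below node A the resistance is R2 + (R3‖R_L) = 51.42 kΩ, so V_A = 39.5 × 51.42/54.12 = 37.53 V.
Then V_B = V_A × (R3‖R_L)/(R2 + R3‖R_L) = 37.53 × 4.918/51.42 = 3.59 V.

V ≈ 3.59 V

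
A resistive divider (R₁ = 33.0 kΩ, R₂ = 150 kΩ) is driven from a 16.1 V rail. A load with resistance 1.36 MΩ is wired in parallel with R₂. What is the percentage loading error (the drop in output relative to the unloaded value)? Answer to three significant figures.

1.95 %

The divider's output (Thévenin) resistance is R₁‖R₂ = 27.05 kΩ.
Fractional drop under load = R_th/(R_th + R_L) = 27.05 / (27.05 + 1360) = 0.01950.
So the output falls by 1.95 %.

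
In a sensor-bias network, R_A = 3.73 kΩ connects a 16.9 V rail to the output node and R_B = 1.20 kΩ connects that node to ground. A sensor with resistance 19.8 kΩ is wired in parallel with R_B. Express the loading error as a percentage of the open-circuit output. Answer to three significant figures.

4.38 %

The divider's output (Thévenin) resistance is R_A‖R_B = 0.9079 kΩ.
Fractional drop under load = R_th/(R_th + R_L) = 0.9079 / (0.9079 + 19.8) = 0.04384.
So the output falls by 4.38 %.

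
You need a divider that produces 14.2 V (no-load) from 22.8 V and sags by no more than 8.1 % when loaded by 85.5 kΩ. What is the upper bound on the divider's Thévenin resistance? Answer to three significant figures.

Loading drop = R_th/(R_th + R_L) ≤ 0.0810, so R_th ≤ R_L · ε/(1−ε) = 85.5 kΩ × 0.0810/0.9190 = 7.54 kΩ.

R_th ≤ 7.54 kΩ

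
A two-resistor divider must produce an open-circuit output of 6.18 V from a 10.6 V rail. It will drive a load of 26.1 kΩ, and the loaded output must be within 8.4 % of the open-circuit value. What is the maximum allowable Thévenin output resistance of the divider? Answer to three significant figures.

Loading drop = R_th/(R_th + R_L) ≤ 0.0840, so R_th ≤ R_L · ε/(1−ε) = 26.1 kΩ × 0.0840/0.9160 = 2.39 kΩ.

R_th ≤ 2.39 kΩ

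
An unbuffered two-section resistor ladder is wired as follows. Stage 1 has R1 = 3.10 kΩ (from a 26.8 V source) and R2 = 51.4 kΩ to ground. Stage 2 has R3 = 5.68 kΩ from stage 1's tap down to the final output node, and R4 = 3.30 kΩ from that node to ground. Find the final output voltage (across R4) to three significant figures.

V_out ≈ 7.01 V

Stage 2 presents R3+R4 = 8.980 kΩ as a load on stage 1's tap.
Stage 1's lower leg becomes R2‖(R3+R4) = 7.644 kΩ, so V_mid = 26.8 × 7.644/10.74 = 19.07 V.
Stage 2 is itself unloaded: V_out = V_mid × R4/(R3+R4) = 19.07 × 3.30/8.980 = 7.01 V.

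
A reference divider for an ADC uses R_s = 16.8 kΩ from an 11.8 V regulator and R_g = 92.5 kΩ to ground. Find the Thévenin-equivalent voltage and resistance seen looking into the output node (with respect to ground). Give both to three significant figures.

V_th = 9.99 V, R_th = 14.2 kΩ

V_th is the open-circuit tap voltage: 11.8 × 92.5/(16.8 + 92.5) = 9.99 V.
With the supply zeroed, R_s and R_g appear in parallel from the tap: R_th = R_s‖R_g = (16.8 × 92.5)/109.3 = 14.2 kΩ.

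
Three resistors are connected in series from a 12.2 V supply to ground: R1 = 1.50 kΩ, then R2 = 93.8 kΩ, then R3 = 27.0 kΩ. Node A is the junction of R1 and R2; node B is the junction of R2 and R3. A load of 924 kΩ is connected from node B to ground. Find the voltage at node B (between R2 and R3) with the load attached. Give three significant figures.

At node B, R3 is in parallel with the load: R3‖R_L = 26.23 kΩ.
Below node A the resistance is R2 + (R3‖R_L) = 120.0 kΩ, so V_A = 12.2 × 120.0/121.5 = 12.05 V.
Then V_B = V_A × (R3‖R_L)/(R2 + R3‖R_L) = 12.05 × 26.23/120.0 = 2.63 V.

V ≈ 2.63 V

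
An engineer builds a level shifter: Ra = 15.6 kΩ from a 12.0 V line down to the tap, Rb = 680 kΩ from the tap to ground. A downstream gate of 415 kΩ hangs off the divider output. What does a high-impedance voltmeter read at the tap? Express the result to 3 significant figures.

The load sits in parallel with Rb: Rb‖R_L = (680 × 415) / (680 + 415) = 257.7 kΩ.
V_out = 12.0 × 257.7 / (15.6 + 257.7) = 12.0 × 257.7/273.3 = 11.3 V.

V_out ≈ 11.3 V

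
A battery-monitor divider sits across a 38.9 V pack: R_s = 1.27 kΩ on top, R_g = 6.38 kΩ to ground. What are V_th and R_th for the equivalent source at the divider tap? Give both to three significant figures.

V_th is the open-circuit tap voltage: 38.9 × 6.38/(1.27 + 6.38) = 32.4 V.
With the supply zeroed, R_s and R_g appear in parallel from the tap: R_th = R_s‖R_g = (1.27 × 6.38)/7.650 = 1.06 kΩ.

V_th = 32.4 V, R_th = 1.06 kΩ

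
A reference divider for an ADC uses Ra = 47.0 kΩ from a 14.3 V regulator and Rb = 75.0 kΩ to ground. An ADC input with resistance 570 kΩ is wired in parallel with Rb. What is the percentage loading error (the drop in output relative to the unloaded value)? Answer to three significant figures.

4.82 %

The divider's output (Thévenin) resistance is Ra‖Rb = 28.89 kΩ.
Fractional drop under load = R_th/(R_th + R_L) = 28.89 / (28.89 + 570) = 0.04824.
So the output falls by 4.82 %.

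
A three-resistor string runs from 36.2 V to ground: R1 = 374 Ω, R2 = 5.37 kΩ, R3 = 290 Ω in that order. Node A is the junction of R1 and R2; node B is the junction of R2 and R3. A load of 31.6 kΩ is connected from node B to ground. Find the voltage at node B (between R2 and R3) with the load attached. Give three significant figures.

At node B, R3 is in parallel with the load: R3‖R_L = 287.4 Ω.
Below node A the resistance is R2 + (R3‖R_L) = 5657 Ω, so V_A = 36.2 × 5657/6031 = 33.96 V.
Then V_B = V_A × (R3‖R_L)/(R2 + R3‖R_L) = 33.96 × 287.4/5657 = 1.72 V.

V ≈ 1.72 V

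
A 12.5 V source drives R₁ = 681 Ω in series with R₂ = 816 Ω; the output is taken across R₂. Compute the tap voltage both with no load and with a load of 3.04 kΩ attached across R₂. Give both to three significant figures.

Unloaded: 6.81 V; loaded: 6.07 V

Open-circuit: V = 12.5 × 816/(681 + 816) = 6.81 V.
With the load, R₂ becomes R₂‖R_L = 643.3 Ω, so V = 12.5 × 643.3/1324 = 6.07 V.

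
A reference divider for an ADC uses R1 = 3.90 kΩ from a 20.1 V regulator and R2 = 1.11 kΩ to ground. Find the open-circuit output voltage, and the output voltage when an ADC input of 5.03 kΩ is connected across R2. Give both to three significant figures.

Open-circuit: V = 20.1 × 1.11/(3.90 + 1.11) = 4.45 V.
With the load, R2 becomes R2‖R_L = 0.9093 kΩ, so V = 20.1 × 0.9093/4.809 = 3.80 V.

Unloaded: 4.45 V; loaded: 3.80 V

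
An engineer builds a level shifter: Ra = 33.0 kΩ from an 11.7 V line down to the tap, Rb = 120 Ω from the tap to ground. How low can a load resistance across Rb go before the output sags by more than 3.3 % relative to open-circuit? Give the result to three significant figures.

Output resistance R_th = Ra‖Rb = (33000 × 120)/33120 = 119.6 Ω.
The fractional drop is R_th/(R_th + R_L); requiring this ≤ 0.0330 gives R_L ≥ R_th(1/0.0330 − 1) = 119.6 × 29.30 = 3.50 kΩ.

R_L(min) ≈ 3.50 kΩ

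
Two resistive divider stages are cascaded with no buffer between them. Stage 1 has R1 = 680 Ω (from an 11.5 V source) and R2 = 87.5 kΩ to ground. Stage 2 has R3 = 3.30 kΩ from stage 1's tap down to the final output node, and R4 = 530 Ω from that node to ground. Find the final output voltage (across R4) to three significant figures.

Stage 2 presents R3+R4 = 3830 Ω as a load on stage 1's tap.
Stage 1's lower leg becomes R2‖(R3+R4) = 3669 Ω, so V_mid = 11.5 × 3669/4349 = 9.702 V.
Stage 2 is itself unloaded: V_out = V_mid × R4/(R3+R4) = 9.702 × 530/3830 = 1.34 V.

V_out ≈ 1.34 V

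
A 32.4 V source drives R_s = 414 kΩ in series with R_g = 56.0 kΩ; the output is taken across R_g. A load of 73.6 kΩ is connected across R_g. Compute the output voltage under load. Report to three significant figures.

V_out ≈ 2.31 V

The load sits in parallel with R_g: R_g‖R_L = (56.0 × 73.6) / (56.0 + 73.6) = 31.80 kΩ.
V_out = 32.4 × 31.80 / (414 + 31.80) = 32.4 × 31.80/445.8 = 2.31 V.
(Unloaded it would have been 3.86 V.)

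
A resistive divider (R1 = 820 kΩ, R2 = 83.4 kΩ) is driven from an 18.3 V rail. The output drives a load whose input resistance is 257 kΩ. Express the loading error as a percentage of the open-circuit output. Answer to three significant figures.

Unloaded V = 18.3 × 83.4/903.4 = 1.689 V.
Loaded: R2‖R_L = 62.97 kΩ, giving V = 18.3 × 62.97/883.0 = 1.305 V.
Drop = (1.689 − 1.305) / 1.689 = 22.8 %.

22.8 %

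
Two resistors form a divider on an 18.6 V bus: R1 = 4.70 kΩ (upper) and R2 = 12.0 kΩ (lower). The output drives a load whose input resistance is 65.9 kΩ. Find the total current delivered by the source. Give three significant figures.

I ≈ 1.25 mA

R2‖R_L = 10.15 kΩ, so the source sees R1 + R2‖R_L = 14.85 kΩ.
I = 18.6 V / 14.85 kΩ = 1.25 mA.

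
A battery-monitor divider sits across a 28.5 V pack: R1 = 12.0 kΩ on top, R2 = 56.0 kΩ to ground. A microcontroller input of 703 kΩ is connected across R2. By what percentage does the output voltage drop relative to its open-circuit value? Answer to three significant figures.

1.39 %

The divider's output (Thévenin) resistance is R1‖R2 = 9.882 kΩ.
Fractional drop under load = R_th/(R_th + R_L) = 9.882 / (9.882 + 703) = 0.01386.
So the output falls by 1.39 %.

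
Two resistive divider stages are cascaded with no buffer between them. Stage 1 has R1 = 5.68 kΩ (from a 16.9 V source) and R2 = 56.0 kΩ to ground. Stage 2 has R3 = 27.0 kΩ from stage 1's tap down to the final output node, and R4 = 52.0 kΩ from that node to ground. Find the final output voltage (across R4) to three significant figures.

V_out ≈ 9.48 V

Stage 2 presents R3+R4 = 79.00 kΩ as a load on stage 1's tap.
Stage 1's lower leg becomes R2‖(R3+R4) = 32.77 kΩ, so V_mid = 16.9 × 32.77/38.45 = 14.40 V.
Stage 2 is itself unloaded: V_out = V_mid × R4/(R3+R4) = 14.40 × 52.0/79.00 = 9.48 V.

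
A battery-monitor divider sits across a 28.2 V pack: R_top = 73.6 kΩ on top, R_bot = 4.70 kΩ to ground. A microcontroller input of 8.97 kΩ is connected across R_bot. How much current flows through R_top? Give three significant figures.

R_bot‖R_L = 3.084 kΩ, so the source sees R_top + R_bot‖R_L = 76.68 kΩ.
I = 28.2 V / 76.68 kΩ = 0.368 mA.

I ≈ 0.368 mA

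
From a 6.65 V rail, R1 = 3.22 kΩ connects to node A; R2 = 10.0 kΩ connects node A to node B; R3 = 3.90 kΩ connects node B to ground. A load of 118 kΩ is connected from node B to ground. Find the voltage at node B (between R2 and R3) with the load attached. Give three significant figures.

At node B, R3 is in parallel with the load: R3‖R_L = 3.775 kΩ.
Below node A the resistance is R2 + (R3‖R_L) = 13.78 kΩ, so V_A = 6.65 × 13.78/17.00 = 5.390 V.
Then V_B = V_A × (R3‖R_L)/(R2 + R3‖R_L) = 5.390 × 3.775/13.78 = 1.48 V.

V ≈ 1.48 V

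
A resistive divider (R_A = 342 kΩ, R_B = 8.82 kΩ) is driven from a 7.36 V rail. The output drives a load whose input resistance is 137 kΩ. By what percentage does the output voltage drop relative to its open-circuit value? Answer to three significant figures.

5.91 %

The divider's output (Thévenin) resistance is R_A‖R_B = 8.598 kΩ.
Fractional drop under load = R_th/(R_th + R_L) = 8.598 / (8.598 + 137) = 0.05905.
So the output falls by 5.91 %.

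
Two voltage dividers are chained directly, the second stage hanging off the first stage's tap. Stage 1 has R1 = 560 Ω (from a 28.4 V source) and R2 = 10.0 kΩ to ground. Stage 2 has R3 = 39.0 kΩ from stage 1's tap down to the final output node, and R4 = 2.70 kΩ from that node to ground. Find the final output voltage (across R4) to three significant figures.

V_out ≈ 1.72 V

Stage 2 presents R3+R4 = 41700 Ω as a load on stage 1's tap.
Stage 1's lower leg becomes R2‖(R3+R4) = 8066 Ω, so V_mid = 28.4 × 8066/8626 = 26.56 V.
Stage 2 is itself unloaded: V_out = V_mid × R4/(R3+R4) = 26.56 × 2700/41700 = 1.72 V.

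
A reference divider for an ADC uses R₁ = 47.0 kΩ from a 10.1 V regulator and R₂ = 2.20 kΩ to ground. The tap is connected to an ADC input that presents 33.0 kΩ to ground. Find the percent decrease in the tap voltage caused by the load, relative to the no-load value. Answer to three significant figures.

The divider's output (Thévenin) resistance is R₁‖R₂ = 2.102 kΩ.
Fractional drop under load = R_th/(R_th + R_L) = 2.102 / (2.102 + 33.0) = 0.05987.
So the output falls by 5.99 %.

5.99 %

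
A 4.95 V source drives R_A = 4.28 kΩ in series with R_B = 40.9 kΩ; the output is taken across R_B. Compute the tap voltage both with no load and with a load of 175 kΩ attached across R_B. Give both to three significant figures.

Unloaded: 4.48 V; loaded: 4.38 V

Open-circuit: V = 4.95 × 40.9/(4.28 + 40.9) = 4.48 V.
With the load, R_B becomes R_B‖R_L = 33.15 kΩ, so V = 4.95 × 33.15/37.43 = 4.38 V.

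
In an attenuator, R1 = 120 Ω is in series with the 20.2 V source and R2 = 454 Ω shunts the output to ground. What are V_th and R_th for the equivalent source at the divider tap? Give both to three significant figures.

V_th = 16.0 V, R_th = 94.9 Ω

V_th is the open-circuit tap voltage: 20.2 × 454/(120 + 454) = 16.0 V.
With the supply zeroed, R1 and R2 appear in parallel from the tap: R_th = R1‖R2 = (120 × 454)/574.0 = 94.9 Ω.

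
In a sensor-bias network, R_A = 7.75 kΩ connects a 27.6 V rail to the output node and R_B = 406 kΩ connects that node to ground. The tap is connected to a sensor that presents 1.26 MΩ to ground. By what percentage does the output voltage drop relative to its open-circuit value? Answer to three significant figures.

0.600 %

The divider's output (Thévenin) resistance is R_A‖R_B = 7.605 kΩ.
Fractional drop under load = R_th/(R_th + R_L) = 7.605 / (7.605 + 1260) = 0.005999.
So the output falls by 0.600 %.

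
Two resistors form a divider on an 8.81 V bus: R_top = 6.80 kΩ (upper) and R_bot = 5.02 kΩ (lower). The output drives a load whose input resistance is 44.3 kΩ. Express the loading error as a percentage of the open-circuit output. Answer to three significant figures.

6.12 %

The divider's output (Thévenin) resistance is R_top‖R_bot = 2.888 kΩ.
Fractional drop under load = R_th/(R_th + R_L) = 2.888 / (2.888 + 44.3) = 0.06120.
So the output falls by 6.12 %.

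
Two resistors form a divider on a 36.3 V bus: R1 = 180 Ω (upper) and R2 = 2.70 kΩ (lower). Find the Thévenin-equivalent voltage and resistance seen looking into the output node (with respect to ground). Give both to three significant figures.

V_th = 34.0 V, R_th = 169 Ω

V_th is the open-circuit tap voltage: 36.3 × 2700/(180 + 2700) = 34.0 V.
With the supply zeroed, R1 and R2 appear in parallel from the tap: R_th = R1‖R2 = (180 × 2700)/2880 = 169 Ω.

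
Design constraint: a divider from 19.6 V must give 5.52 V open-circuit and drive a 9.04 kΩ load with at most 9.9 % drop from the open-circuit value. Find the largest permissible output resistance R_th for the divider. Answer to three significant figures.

R_th ≤ 993 Ω

Loading drop = R_th/(R_th + R_L) ≤ 0.0990, so R_th ≤ R_L · ε/(1−ε) = 9.04 kΩ × 0.0990/0.9010 = 993 Ω.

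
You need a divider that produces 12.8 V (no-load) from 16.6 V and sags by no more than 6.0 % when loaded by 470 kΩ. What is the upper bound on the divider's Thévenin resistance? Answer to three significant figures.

R_th ≤ 30.0 kΩ

Loading drop = R_th/(R_th + R_L) ≤ 0.0600, so R_th ≤ R_L · ε/(1−ε) = 470 kΩ × 0.0600/0.9400 = 30.0 kΩ.
(Any R1, R2 with R2/(R1+R2) = 0.771 and R1‖R2 ≤ 30.0 kΩ will meet the spec.)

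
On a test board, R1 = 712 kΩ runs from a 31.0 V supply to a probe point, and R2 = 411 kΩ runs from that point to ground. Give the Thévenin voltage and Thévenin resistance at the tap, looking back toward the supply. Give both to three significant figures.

V_th = 11.3 V, R_th = 261 kΩ

V_th is the open-circuit tap voltage: 31.0 × 411/(712 + 411) = 11.3 V.
With the supply zeroed, R1 and R2 appear in parallel from the tap: R_th = R1‖R2 = (712 × 411)/1123 = 261 kΩ.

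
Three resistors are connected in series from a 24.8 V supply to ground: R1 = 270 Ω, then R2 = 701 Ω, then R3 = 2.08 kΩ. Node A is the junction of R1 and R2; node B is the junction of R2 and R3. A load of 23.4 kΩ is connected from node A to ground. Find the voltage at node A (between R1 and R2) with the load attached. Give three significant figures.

Below node A the series string R2+R3 = 2781 Ω sits in parallel with the 23400 Ω load: 2486 Ω.
V_A = 24.8 × 2486/(270 + 2486) = 22.4 V.

V ≈ 22.4 V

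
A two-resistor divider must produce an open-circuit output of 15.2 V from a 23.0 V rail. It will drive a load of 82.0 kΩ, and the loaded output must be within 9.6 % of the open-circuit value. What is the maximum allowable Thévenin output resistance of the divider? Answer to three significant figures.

Loading drop = R_th/(R_th + R_L) ≤ 0.0960, so R_th ≤ R_L · ε/(1−ε) = 82.0 kΩ × 0.0960/0.9040 = 8.71 kΩ.

R_th ≤ 8.71 kΩ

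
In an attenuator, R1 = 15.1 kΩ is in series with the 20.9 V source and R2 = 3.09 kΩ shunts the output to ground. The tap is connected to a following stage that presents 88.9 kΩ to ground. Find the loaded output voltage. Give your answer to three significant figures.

The load sits in parallel with R2: R2‖R_L = (3.09 × 88.9) / (3.09 + 88.9) = 2.986 kΩ.
V_out = 20.9 × 2.986 / (15.1 + 2.986) = 20.9 × 2.986/18.09 = 3.45 V.
(Unloaded it would have been 3.55 V.)

V_out ≈ 3.45 V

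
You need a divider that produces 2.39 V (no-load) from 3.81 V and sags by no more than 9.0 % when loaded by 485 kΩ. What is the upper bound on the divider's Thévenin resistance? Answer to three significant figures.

R_th ≤ 48.0 kΩ

Loading drop = R_th/(R_th + R_L) ≤ 0.0900, so R_th ≤ R_L · ε/(1−ε) = 485 kΩ × 0.0900/0.9100 = 48.0 kΩ.
(Any R1, R2 with R2/(R1+R2) = 0.627 and R1‖R2 ≤ 48.0 kΩ will meet the spec.)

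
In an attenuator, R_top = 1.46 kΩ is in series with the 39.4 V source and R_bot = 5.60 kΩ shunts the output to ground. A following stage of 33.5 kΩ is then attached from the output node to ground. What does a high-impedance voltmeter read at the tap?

V_out ≈ 30.2 V

The load sits in parallel with R_bot: R_bot‖R_L = (5.60 × 33.5) / (5.60 + 33.5) = 4.798 kΩ.
V_out = 39.4 × 4.798 / (1.46 + 4.798) = 39.4 × 4.798/6.258 = 30.2 V.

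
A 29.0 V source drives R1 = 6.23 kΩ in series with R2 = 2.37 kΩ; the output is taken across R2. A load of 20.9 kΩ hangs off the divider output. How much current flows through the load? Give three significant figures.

I_L ≈ 0.353 mA

R2‖R_L = 2.129 kΩ; V_out = 29.0 × 2.129/8.359 = 7.385 V.
I_L = V_out / R_L = 7.385 / 20.9 kΩ = 0.353 mA.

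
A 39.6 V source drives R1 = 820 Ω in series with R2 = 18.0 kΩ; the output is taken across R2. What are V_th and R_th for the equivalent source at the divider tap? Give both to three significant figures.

V_th = 37.9 V, R_th = 784 Ω

V_th is the open-circuit tap voltage: 39.6 × 18000/(820 + 18000) = 37.9 V.
With the supply zeroed, R1 and R2 appear in parallel from the tap: R_th = R1‖R2 = (820 × 18000)/18820 = 784 Ω.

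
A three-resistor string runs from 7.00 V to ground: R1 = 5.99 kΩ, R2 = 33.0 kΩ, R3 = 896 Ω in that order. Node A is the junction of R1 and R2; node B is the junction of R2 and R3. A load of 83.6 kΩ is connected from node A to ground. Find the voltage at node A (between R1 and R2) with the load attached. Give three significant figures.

Below node A the series string R2+R3 = 33900 Ω sits in parallel with the 83600 Ω load: 24120 Ω.
V_A = 7.00 × 24120/(5990 + 24120) = 5.61 V.

V ≈ 5.61 V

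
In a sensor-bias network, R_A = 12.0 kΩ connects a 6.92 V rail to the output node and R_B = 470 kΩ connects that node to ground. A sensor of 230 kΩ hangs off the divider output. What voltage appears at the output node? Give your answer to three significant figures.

V_out ≈ 6.42 V

The load sits in parallel with R_B: R_B‖R_L = (470 × 230) / (470 + 230) = 154.4 kΩ.
V_out = 6.92 × 154.4 / (12.0 + 154.4) = 6.92 × 154.4/166.4 = 6.42 V.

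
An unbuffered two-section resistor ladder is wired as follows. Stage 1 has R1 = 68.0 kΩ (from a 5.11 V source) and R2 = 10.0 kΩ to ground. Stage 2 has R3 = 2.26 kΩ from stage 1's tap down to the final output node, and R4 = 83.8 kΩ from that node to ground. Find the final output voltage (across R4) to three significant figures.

Stage 2 presents R3+R4 = 86.06 kΩ as a load on stage 1's tap.
Stage 1's lower leg becomes R2‖(R3+R4) = 8.959 kΩ, so V_mid = 5.11 × 8.959/76.96 = 0.5949 V.
Stage 2 is itself unloaded: V_out = V_mid × R4/(R3+R4) = 0.5949 × 83.8/86.06 = 0.579 V.

V_out ≈ 0.579 V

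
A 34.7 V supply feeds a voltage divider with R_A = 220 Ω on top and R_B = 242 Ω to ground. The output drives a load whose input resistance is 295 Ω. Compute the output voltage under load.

V_out ≈ 13.1 V

The load sits in parallel with R_B: R_B‖R_L = (242 × 295) / (242 + 295) = 132.9 Ω.
V_out = 34.7 × 132.9 / (220 + 132.9) = 34.7 × 132.9/352.9 = 13.1 V.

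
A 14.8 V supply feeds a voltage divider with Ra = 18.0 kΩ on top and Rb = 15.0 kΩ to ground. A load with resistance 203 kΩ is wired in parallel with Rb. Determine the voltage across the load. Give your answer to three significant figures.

V_out ≈ 6.47 V

The load sits in parallel with Rb: Rb‖R_L = (15.0 × 203) / (15.0 + 203) = 13.97 kΩ.
V_out = 14.8 × 13.97 / (18.0 + 13.97) = 14.8 × 13.97/31.97 = 6.47 V.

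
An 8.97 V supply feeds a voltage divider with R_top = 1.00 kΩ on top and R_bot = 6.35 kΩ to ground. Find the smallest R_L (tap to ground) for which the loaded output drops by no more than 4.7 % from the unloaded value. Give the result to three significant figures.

R_L(min) ≈ 17.5 kΩ

Output resistance R_th = R_top‖R_bot = (1000 × 6350)/7350 = 863.9 Ω.
The fractional drop is R_th/(R_th + R_L); requiring this ≤ 0.0470 gives R_L ≥ R_th(1/0.0470 − 1) = 863.9 × 20.28 = 17.5 kΩ.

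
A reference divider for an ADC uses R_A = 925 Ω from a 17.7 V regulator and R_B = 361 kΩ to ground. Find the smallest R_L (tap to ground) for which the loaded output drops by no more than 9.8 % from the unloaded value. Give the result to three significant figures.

R_L(min) ≈ 8.49 kΩ

Output resistance R_th = R_A‖R_B = (925 × 361000)/361900 = 922.6 Ω.
The fractional drop is R_th/(R_th + R_L); requiring this ≤ 0.0980 gives R_L ≥ R_th(1/0.0980 − 1) = 922.6 × 9.204 = 8.49 kΩ.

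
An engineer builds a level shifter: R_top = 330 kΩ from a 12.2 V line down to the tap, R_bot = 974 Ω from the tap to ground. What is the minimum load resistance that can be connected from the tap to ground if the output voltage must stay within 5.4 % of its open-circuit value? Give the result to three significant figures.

R_L(min) ≈ 17.0 kΩ

Output resistance R_th = R_top‖R_bot = (330000 × 974)/331000 = 971.1 Ω.
The fractional drop is R_th/(R_th + R_L); requiring this ≤ 0.0540 gives R_L ≥ R_th(1/0.0540 − 1) = 971.1 × 17.52 = 17.0 kΩ.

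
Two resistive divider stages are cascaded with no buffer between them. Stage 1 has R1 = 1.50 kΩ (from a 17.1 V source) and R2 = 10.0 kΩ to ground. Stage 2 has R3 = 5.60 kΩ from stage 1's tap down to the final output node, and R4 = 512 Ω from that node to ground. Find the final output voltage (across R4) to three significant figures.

V_out ≈ 1.03 V

Stage 2 presents R3+R4 = 6112 Ω as a load on stage 1's tap.
Stage 1's lower leg becomes R2‖(R3+R4) = 3793 Ω, so V_mid = 17.1 × 3793/5293 = 12.25 V.
Stage 2 is itself unloaded: V_out = V_mid × R4/(R3+R4) = 12.25 × 512/6112 = 1.03 V.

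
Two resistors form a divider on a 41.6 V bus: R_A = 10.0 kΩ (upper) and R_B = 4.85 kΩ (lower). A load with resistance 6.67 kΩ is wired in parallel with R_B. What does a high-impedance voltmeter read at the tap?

V_out ≈ 9.12 V

The load sits in parallel with R_B: R_B‖R_L = (4.85 × 6.67) / (4.85 + 6.67) = 2.808 kΩ.
V_out = 41.6 × 2.808 / (10.0 + 2.808) = 41.6 × 2.808/12.81 = 9.12 V.
(Unloaded it would have been 13.6 V.)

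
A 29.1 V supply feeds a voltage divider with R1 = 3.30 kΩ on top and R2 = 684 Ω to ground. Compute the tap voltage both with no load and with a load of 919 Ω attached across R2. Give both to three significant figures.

Unloaded: 5.00 V; loaded: 3.09 V

Open-circuit: V = 29.1 × 684/(3300 + 684) = 5.00 V.
With the load, R2 becomes R2‖R_L = 392.1 Ω, so V = 29.1 × 392.1/3692 = 3.09 V.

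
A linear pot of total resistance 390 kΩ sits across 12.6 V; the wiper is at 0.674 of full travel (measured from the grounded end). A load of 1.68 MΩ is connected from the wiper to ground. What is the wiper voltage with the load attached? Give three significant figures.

The wiper splits the pot into (1−α)R = 127.1 kΩ above and αR = 262.9 kΩ below.
Lower section ‖ load = 227.3 kΩ.
V_wiper = 12.6 × 227.3/(127.1 + 227.3) = 8.08 V.

V ≈ 8.08 V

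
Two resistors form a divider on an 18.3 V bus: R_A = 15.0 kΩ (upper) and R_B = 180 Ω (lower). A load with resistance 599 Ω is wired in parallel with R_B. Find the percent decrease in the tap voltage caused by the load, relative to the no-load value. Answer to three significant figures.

22.9 %

Unloaded V = 18.3 × 180/15180 = 0.2170 V.
Loaded: R_B‖R_L = 138.4 Ω, giving V = 18.3 × 138.4/15140 = 0.1673 V.
Drop = (0.2170 − 0.1673) / 0.2170 = 22.9 %.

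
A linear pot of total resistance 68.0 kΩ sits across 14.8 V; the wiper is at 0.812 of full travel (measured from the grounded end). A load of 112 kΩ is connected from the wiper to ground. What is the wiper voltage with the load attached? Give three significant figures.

V ≈ 11.0 V

The wiper splits the pot into (1−α)R = 12.78 kΩ above and αR = 55.22 kΩ below.
Lower section ‖ load = 36.98 kΩ.
V_wiper = 14.8 × 36.98/(12.78 + 36.98) = 11.0 V.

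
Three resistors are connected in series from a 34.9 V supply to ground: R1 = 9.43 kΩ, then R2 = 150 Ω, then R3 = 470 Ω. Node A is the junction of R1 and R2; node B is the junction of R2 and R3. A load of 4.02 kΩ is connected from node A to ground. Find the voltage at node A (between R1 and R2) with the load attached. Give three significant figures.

Below node A the series string R2+R3 = 620.0 Ω sits in parallel with the 4020 Ω load: 537.2 Ω.
V_A = 34.9 × 537.2/(9430 + 537.2) = 1.88 V.

V ≈ 1.88 V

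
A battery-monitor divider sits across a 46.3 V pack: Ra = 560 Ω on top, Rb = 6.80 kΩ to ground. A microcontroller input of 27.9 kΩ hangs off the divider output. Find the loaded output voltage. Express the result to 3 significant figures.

V_out ≈ 42.0 V

The load sits in parallel with Rb: Rb‖R_L = (6800 × 27900) / (6800 + 27900) = 5467 Ω.
V_out = 46.3 × 5467 / (560 + 5467) = 46.3 × 5467/6027 = 42.0 V.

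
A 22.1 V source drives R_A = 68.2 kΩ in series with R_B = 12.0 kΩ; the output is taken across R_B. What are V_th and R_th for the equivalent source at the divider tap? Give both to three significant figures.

V_th = 3.31 V, R_th = 10.2 kΩ

V_th is the open-circuit tap voltage: 22.1 × 12.0/(68.2 + 12.0) = 3.31 V.
With the supply zeroed, R_A and R_B appear in parallel from the tap: R_th = R_A‖R_B = (68.2 × 12.0)/80.20 = 10.2 kΩ.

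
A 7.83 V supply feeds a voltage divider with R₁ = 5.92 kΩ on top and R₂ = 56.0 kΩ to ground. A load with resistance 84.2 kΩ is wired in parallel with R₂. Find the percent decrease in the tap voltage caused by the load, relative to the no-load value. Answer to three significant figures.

The divider's output (Thévenin) resistance is R₁‖R₂ = 5.354 kΩ.
Fractional drop under load = R_th/(R_th + R_L) = 5.354 / (5.354 + 84.2) = 0.05979.
So the output falls by 5.98 %.

5.98 %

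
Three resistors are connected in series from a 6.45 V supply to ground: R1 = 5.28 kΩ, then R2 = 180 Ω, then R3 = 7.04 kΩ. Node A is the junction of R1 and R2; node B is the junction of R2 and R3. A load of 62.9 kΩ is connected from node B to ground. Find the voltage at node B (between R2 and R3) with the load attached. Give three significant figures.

V ≈ 3.46 V

At node B, R3 is in parallel with the load: R3‖R_L = 6331 Ω.
Below node A the resistance is R2 + (R3‖R_L) = 6511 Ω, so V_A = 6.45 × 6511/11790 = 3.562 V.
Then V_B = V_A × (R3‖R_L)/(R2 + R3‖R_L) = 3.562 × 6331/6511 = 3.46 V.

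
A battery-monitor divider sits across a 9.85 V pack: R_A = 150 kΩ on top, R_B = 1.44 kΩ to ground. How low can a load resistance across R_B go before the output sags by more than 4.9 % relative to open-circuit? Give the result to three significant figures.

R_L(min) ≈ 27.7 kΩ

Output resistance R_th = R_A‖R_B = (150 × 1.44)/151.4 = 1.426 kΩ.
The fractional drop is R_th/(R_th + R_L); requiring this ≤ 0.0490 gives R_L ≥ R_th(1/0.0490 − 1) = 1.426 × 19.41 = 27.7 kΩ.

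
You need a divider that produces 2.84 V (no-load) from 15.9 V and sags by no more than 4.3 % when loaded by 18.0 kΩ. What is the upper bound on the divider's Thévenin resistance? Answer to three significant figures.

R_th ≤ 809 Ω

Loading drop = R_th/(R_th + R_L) ≤ 0.0430, so R_th ≤ R_L · ε/(1−ε) = 18.0 kΩ × 0.0430/0.9570 = 809 Ω.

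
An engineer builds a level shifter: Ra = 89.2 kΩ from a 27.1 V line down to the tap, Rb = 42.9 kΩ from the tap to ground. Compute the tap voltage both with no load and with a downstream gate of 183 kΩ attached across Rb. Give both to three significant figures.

Open-circuit: V = 27.1 × 42.9/(89.2 + 42.9) = 8.80 V.
With the load, Rb becomes Rb‖R_L = 34.75 kΩ, so V = 27.1 × 34.75/124.0 = 7.60 V.

Unloaded: 8.80 V; loaded: 7.60 V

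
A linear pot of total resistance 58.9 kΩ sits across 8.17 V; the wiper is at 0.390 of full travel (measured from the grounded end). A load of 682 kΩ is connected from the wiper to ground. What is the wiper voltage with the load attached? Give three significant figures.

The wiper splits the pot into (1−α)R = 35.93 kΩ above and αR = 22.97 kΩ below.
Lower section ‖ load = 22.22 kΩ.
V_wiper = 8.17 × 22.22/(35.93 + 22.22) = 3.12 V.

V ≈ 3.12 V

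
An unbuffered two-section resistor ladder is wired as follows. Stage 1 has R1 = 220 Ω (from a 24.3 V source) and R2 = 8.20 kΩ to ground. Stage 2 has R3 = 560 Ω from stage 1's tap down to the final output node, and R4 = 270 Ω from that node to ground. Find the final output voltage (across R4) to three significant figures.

Stage 2 presents R3+R4 = 830.0 Ω as a load on stage 1's tap.
Stage 1's lower leg becomes R2‖(R3+R4) = 753.7 Ω, so V_mid = 24.3 × 753.7/973.7 = 18.81 V.
Stage 2 is itself unloaded: V_out = V_mid × R4/(R3+R4) = 18.81 × 270/830.0 = 6.12 V.

V_out ≈ 6.12 V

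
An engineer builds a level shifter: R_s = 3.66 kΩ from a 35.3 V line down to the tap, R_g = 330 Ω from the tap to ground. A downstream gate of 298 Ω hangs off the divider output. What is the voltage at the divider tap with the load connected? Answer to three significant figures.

The load sits in parallel with R_g: R_g‖R_L = (330 × 298) / (330 + 298) = 156.6 Ω.
V_out = 35.3 × 156.6 / (3660 + 156.6) = 35.3 × 156.6/3817 = 1.45 V.

V_out ≈ 1.45 V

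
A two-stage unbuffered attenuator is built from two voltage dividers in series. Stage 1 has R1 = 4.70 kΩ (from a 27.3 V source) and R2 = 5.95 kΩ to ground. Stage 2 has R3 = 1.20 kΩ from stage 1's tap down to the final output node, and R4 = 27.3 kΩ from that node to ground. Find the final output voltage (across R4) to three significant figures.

V_out ≈ 13.4 V

Stage 2 presents R3+R4 = 28.50 kΩ as a load on stage 1's tap.
Stage 1's lower leg becomes R2‖(R3+R4) = 4.922 kΩ, so V_mid = 27.3 × 4.922/9.622 = 13.97 V.
Stage 2 is itself unloaded: V_out = V_mid × R4/(R3+R4) = 13.97 × 27.3/28.50 = 13.4 V.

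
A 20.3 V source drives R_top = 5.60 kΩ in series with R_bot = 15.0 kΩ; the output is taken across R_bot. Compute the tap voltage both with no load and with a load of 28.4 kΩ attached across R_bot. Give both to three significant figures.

Open-circuit: V = 20.3 × 15.0/(5.60 + 15.0) = 14.8 V.
With the load, R_bot becomes R_bot‖R_L = 9.816 kΩ, so V = 20.3 × 9.816/15.42 = 12.9 V.

Unloaded: 14.8 V; loaded: 12.9 V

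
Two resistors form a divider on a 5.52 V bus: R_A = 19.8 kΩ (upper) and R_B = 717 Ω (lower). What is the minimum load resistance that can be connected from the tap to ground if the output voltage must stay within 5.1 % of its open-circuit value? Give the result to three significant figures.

R_L(min) ≈ 12.9 kΩ

Output resistance R_th = R_A‖R_B = (19800 × 717)/20520 = 691.9 Ω.
The fractional drop is R_th/(R_th + R_L); requiring this ≤ 0.0510 gives R_L ≥ R_th(1/0.0510 − 1) = 691.9 × 18.61 = 12.9 kΩ.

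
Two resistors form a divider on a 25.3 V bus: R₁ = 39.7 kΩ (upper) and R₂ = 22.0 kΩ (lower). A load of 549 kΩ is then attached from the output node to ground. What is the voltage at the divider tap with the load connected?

The load sits in parallel with R₂: R₂‖R_L = (22.0 × 549) / (22.0 + 549) = 21.15 kΩ.
V_out = 25.3 × 21.15 / (39.7 + 21.15) = 25.3 × 21.15/60.85 = 8.79 V.

V_out ≈ 8.79 V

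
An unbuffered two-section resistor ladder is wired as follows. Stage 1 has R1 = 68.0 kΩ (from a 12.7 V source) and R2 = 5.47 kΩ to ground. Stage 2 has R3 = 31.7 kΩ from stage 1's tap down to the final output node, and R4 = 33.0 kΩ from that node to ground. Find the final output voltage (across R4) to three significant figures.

Stage 2 presents R3+R4 = 64.70 kΩ as a load on stage 1's tap.
Stage 1's lower leg becomes R2‖(R3+R4) = 5.044 kΩ, so V_mid = 12.7 × 5.044/73.04 = 0.8769 V.
Stage 2 is itself unloaded: V_out = V_mid × R4/(R3+R4) = 0.8769 × 33.0/64.70 = 0.447 V.

V_out ≈ 0.447 V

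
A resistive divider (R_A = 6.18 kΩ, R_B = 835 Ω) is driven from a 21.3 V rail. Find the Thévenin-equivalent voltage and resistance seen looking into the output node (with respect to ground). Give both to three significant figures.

V_th = 2.54 V, R_th = 736 Ω

V_th is the open-circuit tap voltage: 21.3 × 835/(6180 + 835) = 2.54 V.
With the supply zeroed, R_A and R_B appear in parallel from the tap: R_th = R_A‖R_B = (6180 × 835)/7015 = 736 Ω.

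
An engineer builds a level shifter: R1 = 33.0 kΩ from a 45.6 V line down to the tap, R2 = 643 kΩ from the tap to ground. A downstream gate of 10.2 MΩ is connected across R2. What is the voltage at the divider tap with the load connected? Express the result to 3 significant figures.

The load sits in parallel with R2: R2‖R_L = (643 × 10200) / (643 + 10200) = 604.9 kΩ.
V_out = 45.6 × 604.9 / (33.0 + 604.9) = 45.6 × 604.9/637.9 = 43.2 V.

V_out ≈ 43.2 V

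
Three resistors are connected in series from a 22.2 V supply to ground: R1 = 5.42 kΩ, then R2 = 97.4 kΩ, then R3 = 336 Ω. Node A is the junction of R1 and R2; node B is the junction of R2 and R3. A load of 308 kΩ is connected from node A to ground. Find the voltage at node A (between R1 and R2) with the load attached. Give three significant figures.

Below node A the series string R2+R3 = 97740 Ω sits in parallel with the 308000 Ω load: 74190 Ω.
V_A = 22.2 × 74190/(5420 + 74190) = 20.7 V.

V ≈ 20.7 V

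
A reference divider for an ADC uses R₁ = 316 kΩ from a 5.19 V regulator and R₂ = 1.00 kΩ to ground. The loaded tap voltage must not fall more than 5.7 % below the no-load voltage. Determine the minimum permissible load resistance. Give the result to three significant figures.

Output resistance R_th = R₁‖R₂ = (316000 × 1000)/317000 = 996.8 Ω.
The fractional drop is R_th/(R_th + R_L); requiring this ≤ 0.0570 gives R_L ≥ R_th(1/0.0570 − 1) = 996.8 × 16.54 = 16.5 kΩ.

R_L(min) ≈ 16.5 kΩ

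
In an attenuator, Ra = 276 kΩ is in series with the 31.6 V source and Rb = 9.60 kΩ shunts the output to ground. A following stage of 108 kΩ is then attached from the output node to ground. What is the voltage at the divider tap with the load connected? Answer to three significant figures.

V_out ≈ 0.978 V

The load sits in parallel with Rb: Rb‖R_L = (9.60 × 108) / (9.60 + 108) = 8.816 kΩ.
V_out = 31.6 × 8.816 / (276 + 8.816) = 31.6 × 8.816/284.8 = 0.978 V.
(Unloaded it would have been 1.06 V.)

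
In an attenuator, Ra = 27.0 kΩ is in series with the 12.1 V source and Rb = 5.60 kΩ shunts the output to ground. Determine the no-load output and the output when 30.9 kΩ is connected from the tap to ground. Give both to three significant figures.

Open-circuit: V = 12.1 × 5.60/(27.0 + 5.60) = 2.08 V.
With the load, Rb becomes Rb‖R_L = 4.741 kΩ, so V = 12.1 × 4.741/31.74 = 1.81 V.

Unloaded: 2.08 V; loaded: 1.81 V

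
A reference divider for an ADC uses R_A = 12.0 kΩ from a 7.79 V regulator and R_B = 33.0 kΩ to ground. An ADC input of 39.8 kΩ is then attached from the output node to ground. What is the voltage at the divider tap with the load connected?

V_out ≈ 4.68 V

The load sits in parallel with R_B: R_B‖R_L = (33.0 × 39.8) / (33.0 + 39.8) = 18.04 kΩ.
V_out = 7.79 × 18.04 / (12.0 + 18.04) = 7.79 × 18.04/30.04 = 4.68 V.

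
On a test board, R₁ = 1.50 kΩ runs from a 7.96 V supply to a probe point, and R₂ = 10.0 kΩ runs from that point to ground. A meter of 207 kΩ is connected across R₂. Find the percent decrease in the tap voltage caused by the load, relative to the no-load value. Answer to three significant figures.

The divider's output (Thévenin) resistance is R₁‖R₂ = 1.304 kΩ.
Fractional drop under load = R_th/(R_th + R_L) = 1.304 / (1.304 + 207) = 0.006262.
So the output falls by 0.626 %.

0.626 %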